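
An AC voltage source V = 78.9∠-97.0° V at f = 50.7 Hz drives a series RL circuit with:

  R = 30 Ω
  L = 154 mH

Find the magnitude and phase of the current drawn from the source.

Step 1 — Angular frequency: ω = 2π·f = 2π·50.7 = 318.6 rad/s.
Step 2 — Component impedances:
  R: Z = R = 30 Ω
  L: Z = jωL = j·318.6·0.154 = 0 + j49.06 Ω
Step 3 — Series combination: Z_total = R + L = 30 + j49.06 Ω = 57.5∠58.6° Ω.
Step 4 — Source phasor: V = 78.9∠-97.0° V = -9.615 - j78.31 V.
Step 5 — Ohm's law: I = V / Z_total = (-9.615 - j78.31) / (30 + j49.06) = -1.249 - j0.5678 A.
Step 6 — Convert to polar: |I| = 1.372 A, ∠I = -155.6°.

I = 1.372∠-155.6° A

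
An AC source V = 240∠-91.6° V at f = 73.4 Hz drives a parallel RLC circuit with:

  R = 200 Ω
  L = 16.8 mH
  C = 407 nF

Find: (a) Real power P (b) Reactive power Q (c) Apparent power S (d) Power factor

Step 1 — Angular frequency: ω = 2π·f = 2π·73.4 = 461.2 rad/s.
Step 2 — Component impedances:
  R: Z = R = 200 Ω
  L: Z = jωL = j·461.2·0.0168 = 0 + j7.748 Ω
  C: Z = 1/(jωC) = -j/(ω·C) = 0 - j5328 Ω
Step 3 — Parallel combination: 1/Z_total = 1/R + 1/L + 1/C; Z_total = 0.3006 + j7.748 Ω = 7.753∠87.8° Ω.
Step 4 — Source phasor: V = 240∠-91.6° V = -6.701 - j239.9 V.
Step 5 — Current: I = V / Z = -30.95 - j0.3359 A = 30.95∠-179.4° A.
Step 6 — Complex power: S = V·I* = 288 + j7423 VA.
Step 7 — Real power: P = Re(S) = 288 W.
Step 8 — Reactive power: Q = Im(S) = 7423 VAR.
Step 9 — Apparent power: |S| = 7429 VA.
Step 10 — Power factor: PF = P/|S| = 0.03877 (lagging).

(a) P = 288 W  (b) Q = 7423 VAR  (c) S = 7429 VA  (d) PF = 0.03877 (lagging)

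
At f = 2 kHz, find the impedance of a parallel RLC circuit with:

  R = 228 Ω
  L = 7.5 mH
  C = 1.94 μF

Step 1 — Angular frequency: ω = 2π·f = 2π·2000 = 1.257e+04 rad/s.
Step 2 — Component impedances:
  R: Z = R = 228 Ω
  L: Z = jωL = j·1.257e+04·0.0075 = 0 + j94.25 Ω
  C: Z = 1/(jωC) = -j/(ω·C) = 0 - j41.02 Ω
Step 3 — Parallel combination: 1/Z_total = 1/R + 1/L + 1/C; Z_total = 21 - j65.94 Ω = 69.2∠-72.3° Ω.

Z = 21 - j65.94 Ω = 69.2∠-72.3° Ω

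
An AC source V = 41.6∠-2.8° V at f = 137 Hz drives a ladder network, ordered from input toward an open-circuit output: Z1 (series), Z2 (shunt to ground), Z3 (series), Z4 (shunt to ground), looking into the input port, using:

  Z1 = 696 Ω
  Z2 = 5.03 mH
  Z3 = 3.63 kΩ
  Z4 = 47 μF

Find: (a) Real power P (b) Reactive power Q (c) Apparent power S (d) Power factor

Step 1 — Angular frequency: ω = 2π·f = 2π·137 = 860.8 rad/s.
Step 2 — Component impedances:
  Z1: Z = R = 696 Ω
  Z2: Z = jωL = j·860.8·0.00503 = 0 + j4.33 Ω
  Z3: Z = R = 3630 Ω
  Z4: Z = 1/(jωC) = -j/(ω·C) = 0 - j24.72 Ω
Step 3 — Ladder network (open output): work backward from the far end, alternating series and parallel combinations. Z_in = 696 + j4.33 Ω = 696∠0.4° Ω.
Step 4 — Source phasor: V = 41.6∠-2.8° V = 41.55 - j2.032 V.
Step 5 — Current: I = V / Z = 0.05968 - j0.003291 A = 0.05977∠-3.2° A.
Step 6 — Complex power: S = V·I* = 2.486 + j0.01547 VA.
Step 7 — Real power: P = Re(S) = 2.486 W.
Step 8 — Reactive power: Q = Im(S) = 0.01547 VAR.
Step 9 — Apparent power: |S| = 2.486 VA.
Step 10 — Power factor: PF = P/|S| = 1 (lagging).

(a) P = 2.486 W  (b) Q = 0.01547 VAR  (c) S = 2.486 VA  (d) PF = 1 (lagging)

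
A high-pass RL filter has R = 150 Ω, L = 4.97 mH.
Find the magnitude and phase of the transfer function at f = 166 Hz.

Step 1 — Angular frequency: ω = 2π·166 = 1043 rad/s.
Step 2 — Transfer function: H(jω) = jωL/(R + jωL).
Step 3 — Numerator jωL = j·5.184; denominator R + jωL = 150 + j5.184.
Step 4 — H = 0.001193 + j0.03452.
Step 5 — Magnitude: |H| = 0.03454 (-29.2 dB); phase: φ = 88.0°.

|H| = 0.03454 (-29.2 dB), φ = 88.0°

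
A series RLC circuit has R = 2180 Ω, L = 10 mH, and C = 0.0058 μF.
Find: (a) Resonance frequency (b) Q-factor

Step 1 — Resonance condition Im(Z)=0 gives ω₀ = 1/√(LC).
Step 2 — ω₀ = 1/√(0.01·5.8e-09) = 1.313e+05 rad/s.
Step 3 — f₀ = ω₀/(2π) = 2.09e+04 Hz.
Step 4 — Series Q: Q = ω₀L/R = 1.313e+05·0.01/2180 = 0.6023.

(a) f₀ = 2.09e+04 Hz  (b) Q = 0.6023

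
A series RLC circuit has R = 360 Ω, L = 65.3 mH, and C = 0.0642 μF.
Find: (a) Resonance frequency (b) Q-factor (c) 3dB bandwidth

Step 1 — Resonance: ω₀ = 1/√(LC) = 1/√(0.0653·6.42e-08) = 1.544e+04 rad/s.
Step 2 — f₀ = ω₀/(2π) = 2458 Hz.
Step 3 — Series Q: Q = ω₀L/R = 1.544e+04·0.0653/360 = 2.801.
Step 4 — Bandwidth: Δω = ω₀/Q = 5513 rad/s; BW = Δω/(2π) = 877.4 Hz.

(a) f₀ = 2458 Hz  (b) Q = 2.801  (c) BW = 877.4 Hz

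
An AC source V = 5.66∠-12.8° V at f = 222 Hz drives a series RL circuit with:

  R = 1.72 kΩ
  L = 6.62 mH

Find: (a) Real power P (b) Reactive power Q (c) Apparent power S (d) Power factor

Step 1 — Angular frequency: ω = 2π·f = 2π·222 = 1395 rad/s.
Step 2 — Component impedances:
  R: Z = R = 1720 Ω
  L: Z = jωL = j·1395·0.00662 = 0 + j9.234 Ω
Step 3 — Series combination: Z_total = R + L = 1720 + j9.234 Ω = 1720∠0.3° Ω.
Step 4 — Source phasor: V = 5.66∠-12.8° V = 5.519 - j1.254 V.
Step 5 — Current: I = V / Z = 0.003205 - j0.0007463 A = 0.003291∠-13.1° A.
Step 6 — Complex power: S = V·I* = 0.01862 + j9.999e-05 VA.
Step 7 — Real power: P = Re(S) = 0.01862 W.
Step 8 — Reactive power: Q = Im(S) = 9.999e-05 VAR.
Step 9 — Apparent power: |S| = 0.01863 VA.
Step 10 — Power factor: PF = P/|S| = 1 (lagging).

(a) P = 0.01862 W  (b) Q = 9.999e-05 VAR  (c) S = 0.01863 VA  (d) PF = 1 (lagging)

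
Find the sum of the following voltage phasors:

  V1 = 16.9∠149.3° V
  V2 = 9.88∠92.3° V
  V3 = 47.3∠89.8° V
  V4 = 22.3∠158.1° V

Step 1 — Convert each phasor to rectangular form:
  V1 = 16.9·(cos(149.3°) + j·sin(149.3°)) = -14.53 + j8.628 V
  V2 = 9.88·(cos(92.3°) + j·sin(92.3°)) = -0.3965 + j9.872 V
  V3 = 47.3·(cos(89.8°) + j·sin(89.8°)) = 0.1651 + j47.3 V
  V4 = 22.3·(cos(158.1°) + j·sin(158.1°)) = -20.69 + j8.318 V
Step 2 — Sum components: V_total = -35.45 + j74.12 V.
Step 3 — Convert to polar: |V_total| = 82.16 V, ∠V_total = 115.6°.

V_total = 82.16∠115.6° V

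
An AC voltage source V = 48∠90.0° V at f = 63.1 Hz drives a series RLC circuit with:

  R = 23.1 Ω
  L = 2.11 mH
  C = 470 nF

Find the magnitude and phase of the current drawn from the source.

Step 1 — Angular frequency: ω = 2π·f = 2π·63.1 = 396.5 rad/s.
Step 2 — Component impedances:
  R: Z = R = 23.1 Ω
  L: Z = jωL = j·396.5·0.00211 = 0 + j0.8365 Ω
  C: Z = 1/(jωC) = -j/(ω·C) = 0 - j5367 Ω
Step 3 — Series combination: Z_total = R + L + C = 23.1 - j5366 Ω = 5366∠-89.8° Ω.
Step 4 — Source phasor: V = 48∠90.0° V = 0 + j48 V.
Step 5 — Ohm's law: I = V / Z_total = (0 + j48) / (23.1 - j5366) = -0.008946 + j3.851e-05 A.
Step 6 — Convert to polar: |I| = 0.008946 A, ∠I = 179.8°.

I = 0.008946∠179.8° A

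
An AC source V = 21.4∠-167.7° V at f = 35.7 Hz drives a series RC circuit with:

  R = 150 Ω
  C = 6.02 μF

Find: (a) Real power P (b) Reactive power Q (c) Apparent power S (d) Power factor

Step 1 — Angular frequency: ω = 2π·f = 2π·35.7 = 224.3 rad/s.
Step 2 — Component impedances:
  R: Z = R = 150 Ω
  C: Z = 1/(jωC) = -j/(ω·C) = 0 - j740.6 Ω
Step 3 — Series combination: Z_total = R + C = 150 - j740.6 Ω = 755.6∠-78.5° Ω.
Step 4 — Source phasor: V = 21.4∠-167.7° V = -20.91 - j4.559 V.
Step 5 — Current: I = V / Z = 0.0004199 - j0.02832 A = 0.02832∠-89.2° A.
Step 6 — Complex power: S = V·I* = 0.1203 - j0.594 VA.
Step 7 — Real power: P = Re(S) = 0.1203 W.
Step 8 — Reactive power: Q = Im(S) = -0.594 VAR.
Step 9 — Apparent power: |S| = 0.6061 VA.
Step 10 — Power factor: PF = P/|S| = 0.1985 (leading).

(a) P = 0.1203 W  (b) Q = -0.594 VAR  (c) S = 0.6061 VA  (d) PF = 0.1985 (leading)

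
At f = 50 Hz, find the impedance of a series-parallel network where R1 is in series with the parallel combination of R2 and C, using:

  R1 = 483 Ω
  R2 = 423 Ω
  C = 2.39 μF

Step 1 — Angular frequency: ω = 2π·f = 2π·50 = 314.2 rad/s.
Step 2 — Component impedances:
  R1: Z = R = 483 Ω
  R2: Z = R = 423 Ω
  C: Z = 1/(jωC) = -j/(ω·C) = 0 - j1332 Ω
Step 3 — Parallel branch: R2 || C = 1/(1/R2 + 1/C) = 384.2 - j122 Ω.
Step 4 — Series with R1: Z_total = R1 + (R2 || C) = 867.2 - j122 Ω = 875.8∠-8.0° Ω.

Z = 867.2 - j122 Ω = 875.8∠-8.0° Ω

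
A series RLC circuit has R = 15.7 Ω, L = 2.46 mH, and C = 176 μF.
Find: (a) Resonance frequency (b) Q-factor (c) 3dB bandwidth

Step 1 — Resonance: ω₀ = 1/√(LC) = 1/√(0.00246·0.000176) = 1520 rad/s.
Step 2 — f₀ = ω₀/(2π) = 241.9 Hz.
Step 3 — Series Q: Q = ω₀L/R = 1520·0.00246/15.7 = 0.2381.
Step 4 — Bandwidth: Δω = ω₀/Q = 6382 rad/s; BW = Δω/(2π) = 1016 Hz.

(a) f₀ = 241.9 Hz  (b) Q = 0.2381  (c) BW = 1016 Hz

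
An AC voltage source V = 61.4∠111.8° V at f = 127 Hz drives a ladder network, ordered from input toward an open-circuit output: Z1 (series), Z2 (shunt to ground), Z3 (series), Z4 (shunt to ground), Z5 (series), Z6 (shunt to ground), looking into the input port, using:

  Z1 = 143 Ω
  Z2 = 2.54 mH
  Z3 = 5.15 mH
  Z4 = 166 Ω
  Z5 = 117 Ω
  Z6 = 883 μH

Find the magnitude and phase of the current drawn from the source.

Step 1 — Angular frequency: ω = 2π·f = 2π·127 = 798 rad/s.
Step 2 — Component impedances:
  Z1: Z = R = 143 Ω
  Z2: Z = jωL = j·798·0.00254 = 0 + j2.027 Ω
  Z3: Z = jωL = j·798·0.00515 = 0 + j4.11 Ω
  Z4: Z = R = 166 Ω
  Z5: Z = R = 117 Ω
  Z6: Z = jωL = j·798·0.000883 = 0 + j0.7046 Ω
Step 3 — Ladder network (open output): work backward from the far end, alternating series and parallel combinations. Z_in = 143.1 + j2.021 Ω = 143.1∠0.8° Ω.
Step 4 — Source phasor: V = 61.4∠111.8° V = -22.8 + j57.01 V.
Step 5 — Ohm's law: I = V / Z_total = (-22.8 + j57.01) / (143.1 + j2.021) = -0.1537 + j0.4007 A.
Step 6 — Convert to polar: |I| = 0.4291 A, ∠I = 111.0°.

I = 0.4291∠111.0° A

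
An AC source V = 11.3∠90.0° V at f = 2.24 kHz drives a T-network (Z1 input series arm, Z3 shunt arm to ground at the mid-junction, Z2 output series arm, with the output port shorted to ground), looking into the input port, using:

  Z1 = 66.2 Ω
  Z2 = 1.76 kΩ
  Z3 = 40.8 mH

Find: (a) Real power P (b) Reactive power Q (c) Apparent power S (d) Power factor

Step 1 — Angular frequency: ω = 2π·f = 2π·2240 = 1.407e+04 rad/s.
Step 2 — Component impedances:
  Z1: Z = R = 66.2 Ω
  Z2: Z = R = 1760 Ω
  Z3: Z = jωL = j·1.407e+04·0.0408 = 0 + j574.2 Ω
Step 3 — With the output port shorted to ground, the output series arm Z2 runs from the junction to ground; the shunt arm Z3 also runs from the junction to ground. They appear in parallel: Z3 || Z2 = 169.3 + j519 Ω.
Step 4 — Series with input arm Z1: Z_in = Z1 + (Z3 || Z2) = 235.5 + j519 Ω = 569.9∠65.6° Ω.
Step 5 — Source phasor: V = 11.3∠90.0° V = 0 + j11.3 V.
Step 6 — Current: I = V / Z = 0.01805 + j0.008194 A = 0.01983∠24.4° A.
Step 7 — Complex power: S = V·I* = 0.09259 + j0.204 VA.
Step 8 — Real power: P = Re(S) = 0.09259 W.
Step 9 — Reactive power: Q = Im(S) = 0.204 VAR.
Step 10 — Apparent power: |S| = 0.224 VA.
Step 11 — Power factor: PF = P/|S| = 0.4133 (lagging).

(a) P = 0.09259 W  (b) Q = 0.204 VAR  (c) S = 0.224 VA  (d) PF = 0.4133 (lagging)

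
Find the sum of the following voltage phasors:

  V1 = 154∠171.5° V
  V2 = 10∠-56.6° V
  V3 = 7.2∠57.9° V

Step 1 — Convert each phasor to rectangular form:
  V1 = 154·(cos(171.5°) + j·sin(171.5°)) = -152.3 + j22.76 V
  V2 = 10·(cos(-56.6°) + j·sin(-56.6°)) = 5.505 - j8.348 V
  V3 = 7.2·(cos(57.9°) + j·sin(57.9°)) = 3.826 + j6.099 V
Step 2 — Sum components: V_total = -143 + j20.51 V.
Step 3 — Convert to polar: |V_total| = 144.4 V, ∠V_total = 171.8°.

V_total = 144.4∠171.8° V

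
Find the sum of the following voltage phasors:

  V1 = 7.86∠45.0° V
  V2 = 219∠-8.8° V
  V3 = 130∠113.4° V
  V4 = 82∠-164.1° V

Step 1 — Convert each phasor to rectangular form:
  V1 = 7.86·(cos(45.0°) + j·sin(45.0°)) = 5.558 + j5.558 V
  V2 = 219·(cos(-8.8°) + j·sin(-8.8°)) = 216.4 - j33.5 V
  V3 = 130·(cos(113.4°) + j·sin(113.4°)) = -51.63 + j119.3 V
  V4 = 82·(cos(-164.1°) + j·sin(-164.1°)) = -78.86 - j22.46 V
Step 2 — Sum components: V_total = 91.49 + j68.9 V.
Step 3 — Convert to polar: |V_total| = 114.5 V, ∠V_total = 37.0°.

V_total = 114.5∠37.0° V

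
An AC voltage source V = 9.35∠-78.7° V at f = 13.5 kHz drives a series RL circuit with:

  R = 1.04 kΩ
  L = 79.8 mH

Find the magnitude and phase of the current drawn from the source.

Step 1 — Angular frequency: ω = 2π·f = 2π·1.35e+04 = 8.482e+04 rad/s.
Step 2 — Component impedances:
  R: Z = R = 1040 Ω
  L: Z = jωL = j·8.482e+04·0.0798 = 0 + j6769 Ω
Step 3 — Series combination: Z_total = R + L = 1040 + j6769 Ω = 6848∠81.3° Ω.
Step 4 — Source phasor: V = 9.35∠-78.7° V = 1.832 - j9.169 V.
Step 5 — Ohm's law: I = V / Z_total = (1.832 - j9.169) / (1040 + j6769) = -0.001283 - j0.0004677 A.
Step 6 — Convert to polar: |I| = 0.001365 A, ∠I = -160.0°.

I = 0.001365∠-160.0° A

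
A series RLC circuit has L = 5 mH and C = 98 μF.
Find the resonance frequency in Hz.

Step 1 — Resonance condition Im(Z)=0 gives ω₀ = 1/√(LC).
Step 2 — ω₀ = 1/√(0.005·9.8e-05) = 1429 rad/s.
Step 3 — f₀ = ω₀/(2π) = 227.4 Hz.

f₀ = 227.4 Hz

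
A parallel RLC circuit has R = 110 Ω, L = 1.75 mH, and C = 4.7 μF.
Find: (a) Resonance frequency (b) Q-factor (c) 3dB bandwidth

Step 1 — Resonance: ω₀ = 1/√(LC) = 1/√(0.00175·4.7e-06) = 1.103e+04 rad/s.
Step 2 — f₀ = ω₀/(2π) = 1755 Hz.
Step 3 — Parallel Q: Q = R/(ω₀L) = 110/(1.103e+04·0.00175) = 5.701.
Step 4 — Bandwidth: Δω = ω₀/Q = 1934 rad/s; BW = Δω/(2π) = 307.8 Hz.

(a) f₀ = 1755 Hz  (b) Q = 5.701  (c) BW = 307.8 Hz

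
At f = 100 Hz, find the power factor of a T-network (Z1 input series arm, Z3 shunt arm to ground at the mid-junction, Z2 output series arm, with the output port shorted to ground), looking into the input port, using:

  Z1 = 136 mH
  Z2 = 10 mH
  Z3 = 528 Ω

Step 1 — Angular frequency: ω = 2π·f = 2π·100 = 628.3 rad/s.
Step 2 — Component impedances:
  Z1: Z = jωL = j·628.3·0.136 = 0 + j85.45 Ω
  Z2: Z = jωL = j·628.3·0.01 = 0 + j6.283 Ω
  Z3: Z = R = 528 Ω
Step 3 — With the output port shorted to ground, the output series arm Z2 runs from the junction to ground; the shunt arm Z3 also runs from the junction to ground. They appear in parallel: Z3 || Z2 = 0.07476 + j6.282 Ω.
Step 4 — Series with input arm Z1: Z_in = Z1 + (Z3 || Z2) = 0.07476 + j91.73 Ω = 91.73∠90.0° Ω.
Step 5 — Power factor: PF = cos(φ) = Re(Z)/|Z| = 0.07476/91.73 = 0.000815.
Step 6 — Type: Im(Z) = 91.73 ⇒ lagging (phase φ = 90.0°).

PF = 0.000815 (lagging, φ = 90.0°)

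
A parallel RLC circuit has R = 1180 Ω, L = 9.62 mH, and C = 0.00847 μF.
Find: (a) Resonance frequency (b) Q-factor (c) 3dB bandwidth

Step 1 — Resonance: ω₀ = 1/√(LC) = 1/√(0.00962·8.47e-09) = 1.108e+05 rad/s.
Step 2 — f₀ = ω₀/(2π) = 1.763e+04 Hz.
Step 3 — Parallel Q: Q = R/(ω₀L) = 1180/(1.108e+05·0.00962) = 1.107.
Step 4 — Bandwidth: Δω = ω₀/Q = 1.001e+05 rad/s; BW = Δω/(2π) = 1.592e+04 Hz.

(a) f₀ = 1.763e+04 Hz  (b) Q = 1.107  (c) BW = 1.592e+04 Hz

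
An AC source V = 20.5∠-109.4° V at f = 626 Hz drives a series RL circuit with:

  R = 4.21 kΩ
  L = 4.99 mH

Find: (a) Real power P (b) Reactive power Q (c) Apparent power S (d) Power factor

Step 1 — Angular frequency: ω = 2π·f = 2π·626 = 3933 rad/s.
Step 2 — Component impedances:
  R: Z = R = 4210 Ω
  L: Z = jωL = j·3933·0.00499 = 0 + j19.63 Ω
Step 3 — Series combination: Z_total = R + L = 4210 + j19.63 Ω = 4210∠0.3° Ω.
Step 4 — Source phasor: V = 20.5∠-109.4° V = -6.809 - j19.34 V.
Step 5 — Current: I = V / Z = -0.001639 - j0.004585 A = 0.004869∠-109.7° A.
Step 6 — Complex power: S = V·I* = 0.09982 + j0.0004654 VA.
Step 7 — Real power: P = Re(S) = 0.09982 W.
Step 8 — Reactive power: Q = Im(S) = 0.0004654 VAR.
Step 9 — Apparent power: |S| = 0.09982 VA.
Step 10 — Power factor: PF = P/|S| = 1 (lagging).

(a) P = 0.09982 W  (b) Q = 0.0004654 VAR  (c) S = 0.09982 VA  (d) PF = 1 (lagging)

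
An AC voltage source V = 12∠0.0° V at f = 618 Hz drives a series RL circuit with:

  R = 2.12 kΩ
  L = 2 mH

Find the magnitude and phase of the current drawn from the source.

Step 1 — Angular frequency: ω = 2π·f = 2π·618 = 3883 rad/s.
Step 2 — Component impedances:
  R: Z = R = 2120 Ω
  L: Z = jωL = j·3883·0.002 = 0 + j7.766 Ω
Step 3 — Series combination: Z_total = R + L = 2120 + j7.766 Ω = 2120∠0.2° Ω.
Step 4 — Source phasor: V = 12∠0.0° V = 12 V.
Step 5 — Ohm's law: I = V / Z_total = (12) / (2120 + j7.766) = 0.00566 - j2.073e-05 A.
Step 6 — Convert to polar: |I| = 0.00566 A, ∠I = -0.2°.

I = 0.00566∠-0.2° A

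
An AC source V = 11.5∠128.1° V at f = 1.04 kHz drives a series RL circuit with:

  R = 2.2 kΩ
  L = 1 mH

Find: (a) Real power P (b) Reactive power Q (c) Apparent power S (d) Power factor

Step 1 — Angular frequency: ω = 2π·f = 2π·1040 = 6535 rad/s.
Step 2 — Component impedances:
  R: Z = R = 2200 Ω
  L: Z = jωL = j·6535·0.001 = 0 + j6.535 Ω
Step 3 — Series combination: Z_total = R + L = 2200 + j6.535 Ω = 2200∠0.2° Ω.
Step 4 — Source phasor: V = 11.5∠128.1° V = -7.096 + j9.05 V.
Step 5 — Current: I = V / Z = -0.003213 + j0.004123 A = 0.005227∠127.9° A.
Step 6 — Complex power: S = V·I* = 0.06011 + j0.0001785 VA.
Step 7 — Real power: P = Re(S) = 0.06011 W.
Step 8 — Reactive power: Q = Im(S) = 0.0001785 VAR.
Step 9 — Apparent power: |S| = 0.06011 VA.
Step 10 — Power factor: PF = P/|S| = 1 (lagging).

(a) P = 0.06011 W  (b) Q = 0.0001785 VAR  (c) S = 0.06011 VA  (d) PF = 1 (lagging)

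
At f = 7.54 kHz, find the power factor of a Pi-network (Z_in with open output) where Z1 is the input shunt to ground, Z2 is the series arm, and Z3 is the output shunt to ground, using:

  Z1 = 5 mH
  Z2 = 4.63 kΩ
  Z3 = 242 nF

Step 1 — Angular frequency: ω = 2π·f = 2π·7540 = 4.738e+04 rad/s.
Step 2 — Component impedances:
  Z1: Z = jωL = j·4.738e+04·0.005 = 0 + j236.9 Ω
  Z2: Z = R = 4630 Ω
  Z3: Z = 1/(jωC) = -j/(ω·C) = 0 - j87.22 Ω
Step 3 — With open output, the series arm Z2 and the output shunt Z3 appear in series to ground: Z2 + Z3 = 4630 - j87.22 Ω.
Step 4 — Parallel with input shunt Z1: Z_in = Z1 || (Z2 + Z3) = 12.11 + j236.5 Ω = 236.8∠87.1° Ω.
Step 5 — Power factor: PF = cos(φ) = Re(Z)/|Z| = 12.106/236.79 = 0.05113.
Step 6 — Type: Im(Z) = 236.5 ⇒ lagging (phase φ = 87.1°).

PF = 0.05113 (lagging, φ = 87.1°)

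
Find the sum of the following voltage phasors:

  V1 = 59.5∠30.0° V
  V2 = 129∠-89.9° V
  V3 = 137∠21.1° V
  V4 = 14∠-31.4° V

Step 1 — Convert each phasor to rectangular form:
  V1 = 59.5·(cos(30.0°) + j·sin(30.0°)) = 51.53 + j29.75 V
  V2 = 129·(cos(-89.9°) + j·sin(-89.9°)) = 0.2251 - j129 V
  V3 = 137·(cos(21.1°) + j·sin(21.1°)) = 127.8 + j49.32 V
  V4 = 14·(cos(-31.4°) + j·sin(-31.4°)) = 11.95 - j7.294 V
Step 2 — Sum components: V_total = 191.5 - j57.22 V.
Step 3 — Convert to polar: |V_total| = 199.9 V, ∠V_total = -16.6°.

V_total = 199.9∠-16.6° V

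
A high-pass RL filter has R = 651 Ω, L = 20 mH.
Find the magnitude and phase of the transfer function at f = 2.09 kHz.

Step 1 — Angular frequency: ω = 2π·2090 = 1.313e+04 rad/s.
Step 2 — Transfer function: H(jω) = jωL/(R + jωL).
Step 3 — Numerator jωL = j·262.6; denominator R + jωL = 651 + j262.6.
Step 4 — H = 0.14 + j0.347.
Step 5 — Magnitude: |H| = 0.3741 (-8.5 dB); phase: φ = 68.0°.

|H| = 0.3741 (-8.5 dB), φ = 68.0°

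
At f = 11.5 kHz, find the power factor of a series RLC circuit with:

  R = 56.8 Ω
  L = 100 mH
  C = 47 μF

Step 1 — Angular frequency: ω = 2π·f = 2π·1.15e+04 = 7.226e+04 rad/s.
Step 2 — Component impedances:
  R: Z = R = 56.8 Ω
  L: Z = jωL = j·7.226e+04·0.1 = 0 + j7226 Ω
  C: Z = 1/(jωC) = -j/(ω·C) = 0 - j0.2945 Ω
Step 3 — Series combination: Z_total = R + L + C = 56.8 + j7225 Ω = 7226∠89.5° Ω.
Step 4 — Power factor: PF = cos(φ) = Re(Z)/|Z| = 56.8/7226 = 0.007861.
Step 5 — Type: Im(Z) = 7225 ⇒ lagging (phase φ = 89.5°).

PF = 0.007861 (lagging, φ = 89.5°)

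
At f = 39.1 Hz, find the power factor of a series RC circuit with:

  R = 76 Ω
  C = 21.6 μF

Step 1 — Angular frequency: ω = 2π·f = 2π·39.1 = 245.7 rad/s.
Step 2 — Component impedances:
  R: Z = R = 76 Ω
  C: Z = 1/(jωC) = -j/(ω·C) = 0 - j188.4 Ω
Step 3 — Series combination: Z_total = R + C = 76 - j188.4 Ω = 203.2∠-68.0° Ω.
Step 4 — Power factor: PF = cos(φ) = Re(Z)/|Z| = 76/203.2 = 0.374.
Step 5 — Type: Im(Z) = -188.4 ⇒ leading (phase φ = -68.0°).

PF = 0.374 (leading, φ = -68.0°)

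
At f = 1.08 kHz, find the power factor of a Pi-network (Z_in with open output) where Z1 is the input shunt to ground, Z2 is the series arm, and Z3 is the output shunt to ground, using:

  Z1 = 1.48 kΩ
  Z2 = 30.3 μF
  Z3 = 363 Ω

Step 1 — Angular frequency: ω = 2π·f = 2π·1080 = 6786 rad/s.
Step 2 — Component impedances:
  Z1: Z = R = 1480 Ω
  Z2: Z = 1/(jωC) = -j/(ω·C) = 0 - j4.864 Ω
  Z3: Z = R = 363 Ω
Step 3 — With open output, the series arm Z2 and the output shunt Z3 appear in series to ground: Z2 + Z3 = 363 - j4.864 Ω.
Step 4 — Parallel with input shunt Z1: Z_in = Z1 || (Z2 + Z3) = 291.5 - j3.136 Ω = 291.5∠-0.6° Ω.
Step 5 — Power factor: PF = cos(φ) = Re(Z)/|Z| = 291.51/291.53 = 0.9999.
Step 6 — Type: Im(Z) = -3.136 ⇒ leading (phase φ = -0.6°).

PF = 0.9999 (leading, φ = -0.6°)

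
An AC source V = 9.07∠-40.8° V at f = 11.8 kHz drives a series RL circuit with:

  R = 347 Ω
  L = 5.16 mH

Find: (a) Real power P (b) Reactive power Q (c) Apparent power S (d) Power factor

Step 1 — Angular frequency: ω = 2π·f = 2π·1.18e+04 = 7.414e+04 rad/s.
Step 2 — Component impedances:
  R: Z = R = 347 Ω
  L: Z = jωL = j·7.414e+04·0.00516 = 0 + j382.6 Ω
Step 3 — Series combination: Z_total = R + L = 347 + j382.6 Ω = 516.5∠47.8° Ω.
Step 4 — Source phasor: V = 9.07∠-40.8° V = 6.866 - j5.927 V.
Step 5 — Current: I = V / Z = 0.0004317 - j0.01756 A = 0.01756∠-88.6° A.
Step 6 — Complex power: S = V·I* = 0.107 + j0.118 VA.
Step 7 — Real power: P = Re(S) = 0.107 W.
Step 8 — Reactive power: Q = Im(S) = 0.118 VAR.
Step 9 — Apparent power: |S| = 0.1593 VA.
Step 10 — Power factor: PF = P/|S| = 0.6718 (lagging).

(a) P = 0.107 W  (b) Q = 0.118 VAR  (c) S = 0.1593 VA  (d) PF = 0.6718 (lagging)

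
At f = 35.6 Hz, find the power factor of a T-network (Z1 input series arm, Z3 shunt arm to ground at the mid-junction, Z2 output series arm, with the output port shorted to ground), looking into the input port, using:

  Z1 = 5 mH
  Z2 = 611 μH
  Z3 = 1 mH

Step 1 — Angular frequency: ω = 2π·f = 2π·35.6 = 223.7 rad/s.
Step 2 — Component impedances:
  Z1: Z = jωL = j·223.7·0.005 = 0 + j1.118 Ω
  Z2: Z = jωL = j·223.7·0.000611 = 0 + j0.1367 Ω
  Z3: Z = jωL = j·223.7·0.001 = 0 + j0.2237 Ω
Step 3 — With the output port shorted to ground, the output series arm Z2 runs from the junction to ground; the shunt arm Z3 also runs from the junction to ground. They appear in parallel: Z3 || Z2 = 0 + j0.08484 Ω.
Step 4 — Series with input arm Z1: Z_in = Z1 + (Z3 || Z2) = 0 + j1.203 Ω = 1.203∠90.0° Ω.
Step 5 — Power factor: PF = cos(φ) = Re(Z)/|Z| = 0/1.203 = 0.
Step 6 — Type: Im(Z) = 1.203 ⇒ lagging (phase φ = 90.0°).

PF = 0 (lagging, φ = 90.0°)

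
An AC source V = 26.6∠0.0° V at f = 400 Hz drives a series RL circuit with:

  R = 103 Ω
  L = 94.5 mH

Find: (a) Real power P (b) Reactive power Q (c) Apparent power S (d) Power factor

Step 1 — Angular frequency: ω = 2π·f = 2π·400 = 2513 rad/s.
Step 2 — Component impedances:
  R: Z = R = 103 Ω
  L: Z = jωL = j·2513·0.0945 = 0 + j237.5 Ω
Step 3 — Series combination: Z_total = R + L = 103 + j237.5 Ω = 258.9∠66.6° Ω.
Step 4 — Source phasor: V = 26.6∠0.0° V = 26.6 V.
Step 5 — Current: I = V / Z = 0.04088 - j0.09427 A = 0.1028∠-66.6° A.
Step 6 — Complex power: S = V·I* = 1.087 + j2.508 VA.
Step 7 — Real power: P = Re(S) = 1.087 W.
Step 8 — Reactive power: Q = Im(S) = 2.508 VAR.
Step 9 — Apparent power: |S| = 2.733 VA.
Step 10 — Power factor: PF = P/|S| = 0.3979 (lagging).

(a) P = 1.087 W  (b) Q = 2.508 VAR  (c) S = 2.733 VA  (d) PF = 0.3979 (lagging)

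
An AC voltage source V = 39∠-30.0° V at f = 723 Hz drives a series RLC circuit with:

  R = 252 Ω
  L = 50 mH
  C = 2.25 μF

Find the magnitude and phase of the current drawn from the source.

Step 1 — Angular frequency: ω = 2π·f = 2π·723 = 4543 rad/s.
Step 2 — Component impedances:
  R: Z = R = 252 Ω
  L: Z = jωL = j·4543·0.05 = 0 + j227.1 Ω
  C: Z = 1/(jωC) = -j/(ω·C) = 0 - j97.84 Ω
Step 3 — Series combination: Z_total = R + L + C = 252 + j129.3 Ω = 283.2∠27.2° Ω.
Step 4 — Source phasor: V = 39∠-30.0° V = 33.77 - j19.5 V.
Step 5 — Ohm's law: I = V / Z_total = (33.77 - j19.5) / (252 + j129.3) = 0.07467 - j0.1157 A.
Step 6 — Convert to polar: |I| = 0.1377 A, ∠I = -57.2°.

I = 0.1377∠-57.2° A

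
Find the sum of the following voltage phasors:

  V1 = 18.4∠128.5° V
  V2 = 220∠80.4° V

Step 1 — Convert each phasor to rectangular form:
  V1 = 18.4·(cos(128.5°) + j·sin(128.5°)) = -11.45 + j14.4 V
  V2 = 220·(cos(80.4°) + j·sin(80.4°)) = 36.69 + j216.9 V
Step 2 — Sum components: V_total = 25.23 + j231.3 V.
Step 3 — Convert to polar: |V_total| = 232.7 V, ∠V_total = 83.8°.

V_total = 232.7∠83.8° V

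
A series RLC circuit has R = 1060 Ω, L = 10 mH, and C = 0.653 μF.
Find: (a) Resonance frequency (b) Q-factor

Step 1 — Resonance condition Im(Z)=0 gives ω₀ = 1/√(LC).
Step 2 — ω₀ = 1/√(0.01·6.53e-07) = 1.237e+04 rad/s.
Step 3 — f₀ = ω₀/(2π) = 1970 Hz.
Step 4 — Series Q: Q = ω₀L/R = 1.237e+04·0.01/1060 = 0.1167.

(a) f₀ = 1970 Hz  (b) Q = 0.1167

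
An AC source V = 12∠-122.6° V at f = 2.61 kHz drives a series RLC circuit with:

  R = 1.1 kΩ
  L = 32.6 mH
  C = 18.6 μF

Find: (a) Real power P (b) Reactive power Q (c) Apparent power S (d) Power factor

Step 1 — Angular frequency: ω = 2π·f = 2π·2610 = 1.64e+04 rad/s.
Step 2 — Component impedances:
  R: Z = R = 1100 Ω
  L: Z = jωL = j·1.64e+04·0.0326 = 0 + j534.6 Ω
  C: Z = 1/(jωC) = -j/(ω·C) = 0 - j3.278 Ω
Step 3 — Series combination: Z_total = R + L + C = 1100 + j531.3 Ω = 1222∠25.8° Ω.
Step 4 — Source phasor: V = 12∠-122.6° V = -6.465 - j10.11 V.
Step 5 — Current: I = V / Z = -0.008365 - j0.00515 A = 0.009823∠-148.4° A.
Step 6 — Complex power: S = V·I* = 0.1061 + j0.05127 VA.
Step 7 — Real power: P = Re(S) = 0.1061 W.
Step 8 — Reactive power: Q = Im(S) = 0.05127 VAR.
Step 9 — Apparent power: |S| = 0.1179 VA.
Step 10 — Power factor: PF = P/|S| = 0.9005 (lagging).

(a) P = 0.1061 W  (b) Q = 0.05127 VAR  (c) S = 0.1179 VA  (d) PF = 0.9005 (lagging)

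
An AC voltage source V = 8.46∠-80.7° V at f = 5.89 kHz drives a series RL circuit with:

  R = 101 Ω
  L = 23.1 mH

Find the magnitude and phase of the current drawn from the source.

Step 1 — Angular frequency: ω = 2π·f = 2π·5890 = 3.701e+04 rad/s.
Step 2 — Component impedances:
  R: Z = R = 101 Ω
  L: Z = jωL = j·3.701e+04·0.0231 = 0 + j854.9 Ω
Step 3 — Series combination: Z_total = R + L = 101 + j854.9 Ω = 860.8∠83.3° Ω.
Step 4 — Source phasor: V = 8.46∠-80.7° V = 1.367 - j8.349 V.
Step 5 — Ohm's law: I = V / Z_total = (1.367 - j8.349) / (101 + j854.9) = -0.009445 - j0.002715 A.
Step 6 — Convert to polar: |I| = 0.009828 A, ∠I = -164.0°.

I = 0.009828∠-164.0° A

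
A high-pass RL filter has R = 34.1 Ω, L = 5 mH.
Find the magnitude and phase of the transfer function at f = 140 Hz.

Step 1 — Angular frequency: ω = 2π·140 = 879.6 rad/s.
Step 2 — Transfer function: H(jω) = jωL/(R + jωL).
Step 3 — Numerator jωL = j·4.398; denominator R + jωL = 34.1 + j4.398.
Step 4 — H = 0.01636 + j0.1269.
Step 5 — Magnitude: |H| = 0.1279 (-17.9 dB); phase: φ = 82.7°.

|H| = 0.1279 (-17.9 dB), φ = 82.7°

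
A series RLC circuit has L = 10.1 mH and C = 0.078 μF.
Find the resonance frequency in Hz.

Step 1 — Resonance condition Im(Z)=0 gives ω₀ = 1/√(LC).
Step 2 — ω₀ = 1/√(0.0101·7.8e-08) = 3.563e+04 rad/s.
Step 3 — f₀ = ω₀/(2π) = 5670 Hz.

f₀ = 5670 Hz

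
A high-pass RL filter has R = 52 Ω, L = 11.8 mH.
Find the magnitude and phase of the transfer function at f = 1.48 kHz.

Step 1 — Angular frequency: ω = 2π·1480 = 9299 rad/s.
Step 2 — Transfer function: H(jω) = jωL/(R + jωL).
Step 3 — Numerator jωL = j·109.7; denominator R + jωL = 52 + j109.7.
Step 4 — H = 0.8166 + j0.387.
Step 5 — Magnitude: |H| = 0.9037 (-0.9 dB); phase: φ = 25.4°.

|H| = 0.9037 (-0.9 dB), φ = 25.4°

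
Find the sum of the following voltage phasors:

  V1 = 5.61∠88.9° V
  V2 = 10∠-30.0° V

Step 1 — Convert each phasor to rectangular form:
  V1 = 5.61·(cos(88.9°) + j·sin(88.9°)) = 0.1077 + j5.609 V
  V2 = 10·(cos(-30.0°) + j·sin(-30.0°)) = 8.66 - j5 V
Step 2 — Sum components: V_total = 8.768 + j0.609 V.
Step 3 — Convert to polar: |V_total| = 8.789 V, ∠V_total = 4.0°.

V_total = 8.789∠4.0° V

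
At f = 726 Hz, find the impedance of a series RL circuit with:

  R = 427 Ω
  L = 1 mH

Step 1 — Angular frequency: ω = 2π·f = 2π·726 = 4562 rad/s.
Step 2 — Component impedances:
  R: Z = R = 427 Ω
  L: Z = jωL = j·4562·0.001 = 0 + j4.562 Ω
Step 3 — Series combination: Z_total = R + L = 427 + j4.562 Ω = 427∠0.6° Ω.

Z = 427 + j4.562 Ω = 427∠0.6° Ω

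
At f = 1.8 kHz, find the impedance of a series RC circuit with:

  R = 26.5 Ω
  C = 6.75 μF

Step 1 — Angular frequency: ω = 2π·f = 2π·1800 = 1.131e+04 rad/s.
Step 2 — Component impedances:
  R: Z = R = 26.5 Ω
  C: Z = 1/(jωC) = -j/(ω·C) = 0 - j13.1 Ω
Step 3 — Series combination: Z_total = R + C = 26.5 - j13.1 Ω = 29.56∠-26.3° Ω.

Z = 26.5 - j13.1 Ω = 29.56∠-26.3° Ω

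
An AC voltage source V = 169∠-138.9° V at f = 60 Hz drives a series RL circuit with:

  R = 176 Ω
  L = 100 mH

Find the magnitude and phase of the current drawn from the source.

Step 1 — Angular frequency: ω = 2π·f = 2π·60 = 377 rad/s.
Step 2 — Component impedances:
  R: Z = R = 176 Ω
  L: Z = jωL = j·377·0.1 = 0 + j37.7 Ω
Step 3 — Series combination: Z_total = R + L = 176 + j37.7 Ω = 180∠12.1° Ω.
Step 4 — Source phasor: V = 169∠-138.9° V = -127.4 - j111.1 V.
Step 5 — Ohm's law: I = V / Z_total = (-127.4 - j111.1) / (176 + j37.7) = -0.8211 - j0.4553 A.
Step 6 — Convert to polar: |I| = 0.9389 A, ∠I = -151.0°.

I = 0.9389∠-151.0° A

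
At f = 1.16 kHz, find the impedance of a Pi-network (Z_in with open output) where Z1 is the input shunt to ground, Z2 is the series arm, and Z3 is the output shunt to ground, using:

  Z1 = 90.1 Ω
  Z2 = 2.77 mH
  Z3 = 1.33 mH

Step 1 — Angular frequency: ω = 2π·f = 2π·1160 = 7288 rad/s.
Step 2 — Component impedances:
  Z1: Z = R = 90.1 Ω
  Z2: Z = jωL = j·7288·0.00277 = 0 + j20.19 Ω
  Z3: Z = jωL = j·7288·0.00133 = 0 + j9.694 Ω
Step 3 — With open output, the series arm Z2 and the output shunt Z3 appear in series to ground: Z2 + Z3 = 0 + j29.88 Ω.
Step 4 — Parallel with input shunt Z1: Z_in = Z1 || (Z2 + Z3) = 8.929 + j26.92 Ω = 28.36∠71.7° Ω.

Z = 8.929 + j26.92 Ω = 28.36∠71.7° Ω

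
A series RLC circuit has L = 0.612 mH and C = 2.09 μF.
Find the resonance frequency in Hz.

Step 1 — Resonance condition Im(Z)=0 gives ω₀ = 1/√(LC).
Step 2 — ω₀ = 1/√(0.000612·2.09e-06) = 2.796e+04 rad/s.
Step 3 — f₀ = ω₀/(2π) = 4450 Hz.

f₀ = 4450 Hz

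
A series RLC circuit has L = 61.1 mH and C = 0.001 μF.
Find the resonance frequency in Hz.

Step 1 — Resonance condition Im(Z)=0 gives ω₀ = 1/√(LC).
Step 2 — ω₀ = 1/√(0.0611·1e-09) = 1.279e+05 rad/s.
Step 3 — f₀ = ω₀/(2π) = 2.036e+04 Hz.

f₀ = 2.036e+04 Hz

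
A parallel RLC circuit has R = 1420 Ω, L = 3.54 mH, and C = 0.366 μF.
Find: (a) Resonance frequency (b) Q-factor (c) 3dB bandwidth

Step 1 — Resonance: ω₀ = 1/√(LC) = 1/√(0.00354·3.66e-07) = 2.778e+04 rad/s.
Step 2 — f₀ = ω₀/(2π) = 4422 Hz.
Step 3 — Parallel Q: Q = R/(ω₀L) = 1420/(2.778e+04·0.00354) = 14.44.
Step 4 — Bandwidth: Δω = ω₀/Q = 1924 rad/s; BW = Δω/(2π) = 306.2 Hz.

(a) f₀ = 4422 Hz  (b) Q = 14.44  (c) BW = 306.2 Hz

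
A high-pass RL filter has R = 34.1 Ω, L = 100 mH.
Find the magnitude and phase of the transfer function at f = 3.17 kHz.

Step 1 — Angular frequency: ω = 2π·3170 = 1.992e+04 rad/s.
Step 2 — Transfer function: H(jω) = jωL/(R + jωL).
Step 3 — Numerator jωL = j·1992; denominator R + jωL = 34.1 + j1992.
Step 4 — H = 0.9997 + j0.01712.
Step 5 — Magnitude: |H| = 0.9999 (-0.0 dB); phase: φ = 1.0°.

|H| = 0.9999 (-0.0 dB), φ = 1.0°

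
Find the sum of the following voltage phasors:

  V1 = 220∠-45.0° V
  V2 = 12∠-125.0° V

Step 1 — Convert each phasor to rectangular form:
  V1 = 220·(cos(-45.0°) + j·sin(-45.0°)) = 155.6 - j155.6 V
  V2 = 12·(cos(-125.0°) + j·sin(-125.0°)) = -6.883 - j9.83 V
Step 2 — Sum components: V_total = 148.7 - j165.4 V.
Step 3 — Convert to polar: |V_total| = 222.4 V, ∠V_total = -48.0°.

V_total = 222.4∠-48.0° V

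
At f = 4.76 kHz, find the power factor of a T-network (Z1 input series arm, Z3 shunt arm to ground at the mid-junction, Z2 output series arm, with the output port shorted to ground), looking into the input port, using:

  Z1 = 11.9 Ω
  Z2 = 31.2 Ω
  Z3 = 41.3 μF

Step 1 — Angular frequency: ω = 2π·f = 2π·4760 = 2.991e+04 rad/s.
Step 2 — Component impedances:
  Z1: Z = R = 11.9 Ω
  Z2: Z = R = 31.2 Ω
  Z3: Z = 1/(jωC) = -j/(ω·C) = 0 - j0.8096 Ω
Step 3 — With the output port shorted to ground, the output series arm Z2 runs from the junction to ground; the shunt arm Z3 also runs from the junction to ground. They appear in parallel: Z3 || Z2 = 0.02099 - j0.809 Ω.
Step 4 — Series with input arm Z1: Z_in = Z1 + (Z3 || Z2) = 11.92 - j0.809 Ω = 11.95∠-3.9° Ω.
Step 5 — Power factor: PF = cos(φ) = Re(Z)/|Z| = 11.921/11.948 = 0.9977.
Step 6 — Type: Im(Z) = -0.809 ⇒ leading (phase φ = -3.9°).

PF = 0.9977 (leading, φ = -3.9°)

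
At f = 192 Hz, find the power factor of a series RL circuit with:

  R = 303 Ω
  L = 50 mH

Step 1 — Angular frequency: ω = 2π·f = 2π·192 = 1206 rad/s.
Step 2 — Component impedances:
  R: Z = R = 303 Ω
  L: Z = jωL = j·1206·0.05 = 0 + j60.32 Ω
Step 3 — Series combination: Z_total = R + L = 303 + j60.32 Ω = 308.9∠11.3° Ω.
Step 4 — Power factor: PF = cos(φ) = Re(Z)/|Z| = 303/308.946 = 0.9808.
Step 5 — Type: Im(Z) = 60.32 ⇒ lagging (phase φ = 11.3°).

PF = 0.9808 (lagging, φ = 11.3°)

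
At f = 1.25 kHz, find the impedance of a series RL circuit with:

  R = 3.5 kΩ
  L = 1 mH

Step 1 — Angular frequency: ω = 2π·f = 2π·1250 = 7854 rad/s.
Step 2 — Component impedances:
  R: Z = R = 3500 Ω
  L: Z = jωL = j·7854·0.001 = 0 + j7.854 Ω
Step 3 — Series combination: Z_total = R + L = 3500 + j7.854 Ω = 3500∠0.1° Ω.

Z = 3500 + j7.854 Ω = 3500∠0.1° Ω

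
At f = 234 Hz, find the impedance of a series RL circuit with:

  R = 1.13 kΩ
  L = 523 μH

Step 1 — Angular frequency: ω = 2π·f = 2π·234 = 1470 rad/s.
Step 2 — Component impedances:
  R: Z = R = 1130 Ω
  L: Z = jωL = j·1470·0.000523 = 0 + j0.7689 Ω
Step 3 — Series combination: Z_total = R + L = 1130 + j0.7689 Ω = 1130∠0.0° Ω.

Z = 1130 + j0.7689 Ω = 1130∠0.0° Ω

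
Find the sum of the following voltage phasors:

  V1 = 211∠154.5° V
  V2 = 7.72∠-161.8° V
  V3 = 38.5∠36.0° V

Step 1 — Convert each phasor to rectangular form:
  V1 = 211·(cos(154.5°) + j·sin(154.5°)) = -190.4 + j90.84 V
  V2 = 7.72·(cos(-161.8°) + j·sin(-161.8°)) = -7.334 - j2.411 V
  V3 = 38.5·(cos(36.0°) + j·sin(36.0°)) = 31.15 + j22.63 V
Step 2 — Sum components: V_total = -166.6 + j111.1 V.
Step 3 — Convert to polar: |V_total| = 200.2 V, ∠V_total = 146.3°.

V_total = 200.2∠146.3° V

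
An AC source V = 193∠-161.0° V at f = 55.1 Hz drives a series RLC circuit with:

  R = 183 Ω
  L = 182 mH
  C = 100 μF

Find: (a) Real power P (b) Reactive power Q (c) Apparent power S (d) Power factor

Step 1 — Angular frequency: ω = 2π·f = 2π·55.1 = 346.2 rad/s.
Step 2 — Component impedances:
  R: Z = R = 183 Ω
  L: Z = jωL = j·346.2·0.182 = 0 + j63.01 Ω
  C: Z = 1/(jωC) = -j/(ω·C) = 0 - j28.88 Ω
Step 3 — Series combination: Z_total = R + L + C = 183 + j34.12 Ω = 186.2∠10.6° Ω.
Step 4 — Source phasor: V = 193∠-161.0° V = -182.5 - j62.83 V.
Step 5 — Current: I = V / Z = -1.026 - j0.1521 A = 1.037∠-171.6° A.
Step 6 — Complex power: S = V·I* = 196.7 + j36.68 VA.
Step 7 — Real power: P = Re(S) = 196.7 W.
Step 8 — Reactive power: Q = Im(S) = 36.68 VAR.
Step 9 — Apparent power: |S| = 200.1 VA.
Step 10 — Power factor: PF = P/|S| = 0.9831 (lagging).

(a) P = 196.7 W  (b) Q = 36.68 VAR  (c) S = 200.1 VA  (d) PF = 0.9831 (lagging)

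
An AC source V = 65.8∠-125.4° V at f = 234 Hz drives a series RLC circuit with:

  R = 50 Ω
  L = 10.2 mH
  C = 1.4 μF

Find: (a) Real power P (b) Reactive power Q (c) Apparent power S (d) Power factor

Step 1 — Angular frequency: ω = 2π·f = 2π·234 = 1470 rad/s.
Step 2 — Component impedances:
  R: Z = R = 50 Ω
  L: Z = jωL = j·1470·0.0102 = 0 + j15 Ω
  C: Z = 1/(jωC) = -j/(ω·C) = 0 - j485.8 Ω
Step 3 — Series combination: Z_total = R + L + C = 50 - j470.8 Ω = 473.5∠-83.9° Ω.
Step 4 — Source phasor: V = 65.8∠-125.4° V = -38.12 - j53.64 V.
Step 5 — Current: I = V / Z = 0.1041 - j0.09202 A = 0.139∠-41.5° A.
Step 6 — Complex power: S = V·I* = 0.9657 - j9.093 VA.
Step 7 — Real power: P = Re(S) = 0.9657 W.
Step 8 — Reactive power: Q = Im(S) = -9.093 VAR.
Step 9 — Apparent power: |S| = 9.144 VA.
Step 10 — Power factor: PF = P/|S| = 0.1056 (leading).

(a) P = 0.9657 W  (b) Q = -9.093 VAR  (c) S = 9.144 VA  (d) PF = 0.1056 (leading)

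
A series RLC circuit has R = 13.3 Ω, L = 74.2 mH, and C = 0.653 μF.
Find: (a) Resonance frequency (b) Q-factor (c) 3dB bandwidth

Step 1 — Resonance condition Im(Z)=0 gives ω₀ = 1/√(LC).
Step 2 — ω₀ = 1/√(0.0742·6.53e-07) = 4543 rad/s.
Step 3 — f₀ = ω₀/(2π) = 723 Hz.
Step 4 — Series Q: Q = ω₀L/R = 4543·0.0742/13.3 = 25.35.
Step 5 — 3dB bandwidth: Δω = ω₀/Q = 179.2 rad/s; BW = Δω/(2π) = 28.53 Hz.

(a) f₀ = 723 Hz  (b) Q = 25.35  (c) BW = 28.53 Hz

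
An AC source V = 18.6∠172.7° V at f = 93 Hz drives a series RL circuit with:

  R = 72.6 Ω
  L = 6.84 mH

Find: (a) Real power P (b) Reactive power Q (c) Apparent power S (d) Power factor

Step 1 — Angular frequency: ω = 2π·f = 2π·93 = 584.3 rad/s.
Step 2 — Component impedances:
  R: Z = R = 72.6 Ω
  L: Z = jωL = j·584.3·0.00684 = 0 + j3.997 Ω
Step 3 — Series combination: Z_total = R + L = 72.6 + j3.997 Ω = 72.71∠3.2° Ω.
Step 4 — Source phasor: V = 18.6∠172.7° V = -18.45 + j2.363 V.
Step 5 — Current: I = V / Z = -0.2516 + j0.0464 A = 0.2558∠169.5° A.
Step 6 — Complex power: S = V·I* = 4.751 + j0.2616 VA.
Step 7 — Real power: P = Re(S) = 4.751 W.
Step 8 — Reactive power: Q = Im(S) = 0.2616 VAR.
Step 9 — Apparent power: |S| = 4.758 VA.
Step 10 — Power factor: PF = P/|S| = 0.9985 (lagging).

(a) P = 4.751 W  (b) Q = 0.2616 VAR  (c) S = 4.758 VA  (d) PF = 0.9985 (lagging)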